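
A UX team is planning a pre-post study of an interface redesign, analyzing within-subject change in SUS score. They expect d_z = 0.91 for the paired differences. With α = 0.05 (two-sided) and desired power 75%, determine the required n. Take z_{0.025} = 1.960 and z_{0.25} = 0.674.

n = 9 pairs

For a paired (one-sample on differences) test: n = ((z_{α/2} + z_β) / d)².
z_{α/2} + z_β = 1.960 + 0.674 = 2.634.
n = (2.634 / 0.91)² = 2.895² = 8.38.
Round up.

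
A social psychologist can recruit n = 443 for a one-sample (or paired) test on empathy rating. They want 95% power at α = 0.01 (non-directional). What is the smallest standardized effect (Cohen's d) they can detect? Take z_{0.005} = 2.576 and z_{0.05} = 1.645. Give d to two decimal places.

d_min ≈ 0.20

For a single sample (or paired design) of n = 443: d_min = (z_{α/2} + z_β)/√n.
z-sum = 2.576 + 1.645 = 4.221.
d_min = 4.221 / √443 = 4.221 / 21.048 = 0.201.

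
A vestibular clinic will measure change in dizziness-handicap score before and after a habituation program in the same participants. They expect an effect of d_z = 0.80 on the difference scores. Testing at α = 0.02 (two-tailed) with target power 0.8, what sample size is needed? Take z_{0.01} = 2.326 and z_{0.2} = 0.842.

For a paired (one-sample on differences) test: n = ((z_{α/2} + z_β) / d)².
z_{α/2} + z_β = 2.326 + 0.842 = 3.168.
n = (3.168 / 0.80)² = 3.960² = 15.68.
Round up.

n = 16 pairs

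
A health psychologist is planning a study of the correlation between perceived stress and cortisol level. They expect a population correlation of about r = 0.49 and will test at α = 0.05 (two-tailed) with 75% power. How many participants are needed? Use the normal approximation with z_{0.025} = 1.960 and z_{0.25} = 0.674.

Fisher's z: C = ½·ln((1+r)/(1−r)) = ½·ln(2.9216) = 0.5361.
n = ((z_{α/2} + z_β)/C)² + 3.
(1.960 + 0.674) / 0.5361 = 2.634 / 0.5361 = 4.913.
n = 4.913² + 3 = 24.14 + 3 = 27.1.
Round up.

n = 28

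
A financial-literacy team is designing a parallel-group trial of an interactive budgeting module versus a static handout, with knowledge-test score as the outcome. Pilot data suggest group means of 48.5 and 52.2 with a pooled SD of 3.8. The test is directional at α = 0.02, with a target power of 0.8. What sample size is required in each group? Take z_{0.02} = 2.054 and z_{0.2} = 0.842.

n = 18 per group

Cohen's d = |M₁ − M₂| / SD_pooled = |48.5 − 52.2| / 3.8 = 3.7 / 3.8 = 0.974.
For two independent groups with equal n: n = 2·((z_{α} + z_β) / d)².
z_{α} + z_β = 2.054 + 0.842 = 2.896.
n = 2 × (2.896 / 0.974)² = 2 × 2.973² = 2 × 8.84 = 17.7.
Round up to the next whole participant.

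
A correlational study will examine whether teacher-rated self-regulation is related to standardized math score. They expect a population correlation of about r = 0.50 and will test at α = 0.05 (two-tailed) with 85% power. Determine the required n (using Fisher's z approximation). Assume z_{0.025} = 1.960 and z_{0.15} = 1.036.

n = 33

Fisher's z: C = ½·ln((1+r)/(1−r)) = ½·ln(3.0000) = 0.5493.
n = ((z_{α/2} + z_β)/C)² + 3.
(1.960 + 1.036) / 0.5493 = 2.996 / 0.5493 = 5.454.
n = 5.454² + 3 = 29.75 + 3 = 32.7.
Round up.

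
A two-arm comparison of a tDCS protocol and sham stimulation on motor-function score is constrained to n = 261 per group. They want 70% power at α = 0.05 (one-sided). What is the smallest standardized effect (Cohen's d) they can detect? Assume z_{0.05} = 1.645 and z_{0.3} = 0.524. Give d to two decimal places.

d_min ≈ 0.19

For two independent groups of n = 261 each: d_min = (z_{α} + z_β)·√(2/n).
z-sum = 1.645 + 0.524 = 2.169.
d_min = 2.169 × √(2/261) = 2.169 × 0.0875 = 0.190.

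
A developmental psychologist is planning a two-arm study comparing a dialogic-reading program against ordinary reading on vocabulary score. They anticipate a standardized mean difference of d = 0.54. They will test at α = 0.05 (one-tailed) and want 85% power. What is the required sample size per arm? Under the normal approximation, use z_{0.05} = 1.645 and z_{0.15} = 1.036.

For two independent groups with equal n: n = 2·((z_{α} + z_β) / d)².
z_{α} + z_β = 1.645 + 1.036 = 2.681.
n = 2 × (2.681 / 0.54)² = 2 × 4.965² = 2 × 24.65 = 49.3.
Round up to the next whole participant.

n = 50 per group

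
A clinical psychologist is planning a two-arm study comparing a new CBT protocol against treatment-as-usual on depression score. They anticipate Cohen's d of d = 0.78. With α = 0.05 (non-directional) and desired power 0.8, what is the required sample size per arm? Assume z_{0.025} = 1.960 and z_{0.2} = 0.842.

n = 26 per group

For two independent groups with equal n: n = 2·((z_{α/2} + z_β) / d)².
z_{α/2} + z_β = 1.960 + 0.842 = 2.802.
n = 2 × (2.802 / 0.78)² = 2 × 3.592² = 2 × 12.90 = 25.8.
Round up to the next whole participant.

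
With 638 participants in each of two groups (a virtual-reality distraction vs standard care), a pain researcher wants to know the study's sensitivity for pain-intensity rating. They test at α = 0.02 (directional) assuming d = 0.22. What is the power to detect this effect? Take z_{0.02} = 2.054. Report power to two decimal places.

For two equal groups, power = Φ(d·√(n/2) − z_{α}).
d·√(n/2) = 0.22 × √(638/2) = 0.22 × 17.861 = 3.929.
z_β = 3.929 − 2.054 = 1.875.
Power = Φ(1.875) = 0.970.

power ≈ 0.97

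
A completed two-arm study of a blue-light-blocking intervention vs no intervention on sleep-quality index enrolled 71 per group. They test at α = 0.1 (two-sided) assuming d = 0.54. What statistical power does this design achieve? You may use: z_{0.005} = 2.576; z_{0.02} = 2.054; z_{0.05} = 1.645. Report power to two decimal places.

For two equal groups, power = Φ(d·√(n/2) − z_{α/2}).
d·√(n/2) = 0.54 × √(71/2) = 0.54 × 5.958 = 3.217.
z_β = 3.217 − 1.645 = 1.572.
Power = Φ(1.572) = 0.942.

power ≈ 0.94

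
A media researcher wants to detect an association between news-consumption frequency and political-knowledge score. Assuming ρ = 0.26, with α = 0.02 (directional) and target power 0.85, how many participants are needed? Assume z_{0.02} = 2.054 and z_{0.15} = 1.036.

Fisher's z: C = ½·ln((1+r)/(1−r)) = ½·ln(1.7027) = 0.2661.
n = ((z_{α} + z_β)/C)² + 3.
(2.054 + 1.036) / 0.2661 = 3.090 / 0.2661 = 11.612.
n = 11.612² + 3 = 134.84 + 3 = 137.8.
Round up.

n = 138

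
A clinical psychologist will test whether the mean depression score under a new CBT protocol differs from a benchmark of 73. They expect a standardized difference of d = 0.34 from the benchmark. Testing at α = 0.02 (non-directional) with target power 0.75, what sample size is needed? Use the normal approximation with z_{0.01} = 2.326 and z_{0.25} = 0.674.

For a one-sample test: n = ((z_{α/2} + z_β) / d)².
z_{α/2} + z_β = 2.326 + 0.674 = 3.000.
n = (3.000 / 0.34)² = 8.824² = 77.85.
Round up.

n = 78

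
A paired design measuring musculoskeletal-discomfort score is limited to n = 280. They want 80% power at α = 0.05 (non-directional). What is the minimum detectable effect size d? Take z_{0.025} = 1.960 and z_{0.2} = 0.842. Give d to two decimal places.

For a single sample (or paired design) of n = 280: d_min = (z_{α/2} + z_β)/√n.
z-sum = 1.960 + 0.842 = 2.802.
d_min = 2.802 / √280 = 2.802 / 16.733 = 0.167.

d_min ≈ 0.17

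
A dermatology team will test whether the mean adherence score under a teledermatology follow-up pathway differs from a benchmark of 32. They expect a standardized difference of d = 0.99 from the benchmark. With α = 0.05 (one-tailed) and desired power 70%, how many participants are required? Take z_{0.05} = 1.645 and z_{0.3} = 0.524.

n = 5

For a one-sample test: n = ((z_{α} + z_β) / d)².
z_{α} + z_β = 1.645 + 0.524 = 2.169.
n = (2.169 / 0.99)² = 2.191² = 4.80.
Round up.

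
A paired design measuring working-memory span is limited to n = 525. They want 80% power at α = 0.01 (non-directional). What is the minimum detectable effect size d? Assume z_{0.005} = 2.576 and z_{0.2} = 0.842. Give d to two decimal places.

d_min ≈ 0.15

For a single sample (or paired design) of n = 525: d_min = (z_{α/2} + z_β)/√n.
z-sum = 2.576 + 0.842 = 3.418.
d_min = 3.418 / √525 = 3.418 / 22.913 = 0.149.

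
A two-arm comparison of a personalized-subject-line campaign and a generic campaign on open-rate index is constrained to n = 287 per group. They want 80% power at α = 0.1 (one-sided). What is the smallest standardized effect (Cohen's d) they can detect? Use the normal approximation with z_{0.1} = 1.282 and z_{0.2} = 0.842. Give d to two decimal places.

For two independent groups of n = 287 each: d_min = (z_{α} + z_β)·√(2/n).
z-sum = 1.282 + 0.842 = 2.124.
d_min = 2.124 × √(2/287) = 2.124 × 0.0835 = 0.177.

d_min ≈ 0.18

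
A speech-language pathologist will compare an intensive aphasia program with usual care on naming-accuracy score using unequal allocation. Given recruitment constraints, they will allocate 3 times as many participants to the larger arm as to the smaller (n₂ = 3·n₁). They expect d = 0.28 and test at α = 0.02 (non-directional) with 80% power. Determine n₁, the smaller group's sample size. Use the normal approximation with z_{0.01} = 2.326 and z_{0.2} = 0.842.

With allocation ratio k = n₂/n₁ = 3, Var(x̄₁−x̄₂) = σ²(1/n₁ + 1/(k·n₁)) = σ²·(k+1)/(k·n₁).
So n₁ = (1 + 1/k)·((z_{α/2} + z_β)/d)² = 1.333 × (3.168/0.28)².
n₁ = 1.333 × 128.01 = 170.7.
Round up: n₁ = 171, giving n₂ = 3 × 171 = 513.

n₁ = 171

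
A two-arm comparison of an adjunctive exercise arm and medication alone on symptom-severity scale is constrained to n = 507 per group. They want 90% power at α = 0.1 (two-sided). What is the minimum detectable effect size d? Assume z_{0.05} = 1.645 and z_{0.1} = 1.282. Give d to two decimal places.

d_min ≈ 0.18

For two independent groups of n = 507 each: d_min = (z_{α/2} + z_β)·√(2/n).
z-sum = 1.645 + 1.282 = 2.927.
d_min = 2.927 × √(2/507) = 2.927 × 0.0628 = 0.184.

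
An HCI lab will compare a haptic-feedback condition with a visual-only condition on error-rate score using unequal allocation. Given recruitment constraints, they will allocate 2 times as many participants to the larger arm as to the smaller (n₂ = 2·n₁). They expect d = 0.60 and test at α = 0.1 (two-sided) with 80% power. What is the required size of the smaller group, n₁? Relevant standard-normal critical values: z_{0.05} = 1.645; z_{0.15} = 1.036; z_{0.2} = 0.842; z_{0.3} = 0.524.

n₁ = 26

With allocation ratio k = n₂/n₁ = 2, Var(x̄₁−x̄₂) = σ²(1/n₁ + 1/(k·n₁)) = σ²·(k+1)/(k·n₁).
So n₁ = (1 + 1/k)·((z_{α/2} + z_β)/d)² = 1.500 × (2.487/0.60)².
n₁ = 1.500 × 17.18 = 25.8.
Round up: n₁ = 26, giving n₂ = 2 × 26 = 52.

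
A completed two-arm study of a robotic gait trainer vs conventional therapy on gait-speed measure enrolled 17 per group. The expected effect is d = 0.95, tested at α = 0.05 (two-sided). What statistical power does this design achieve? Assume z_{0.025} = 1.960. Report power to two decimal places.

For two equal groups, power = Φ(d·√(n/2) − z_{α/2}).
d·√(n/2) = 0.95 × √(17/2) = 0.95 × 2.915 = 2.770.
z_β = 2.770 − 1.960 = 0.810.
Power = Φ(0.810) = 0.791.

power ≈ 0.79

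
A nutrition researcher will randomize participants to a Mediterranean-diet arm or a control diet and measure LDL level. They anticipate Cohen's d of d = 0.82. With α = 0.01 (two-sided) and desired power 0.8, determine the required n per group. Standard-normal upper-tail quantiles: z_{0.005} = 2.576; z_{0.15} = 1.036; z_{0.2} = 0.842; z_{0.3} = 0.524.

n = 35 per group

For two independent groups with equal n: n = 2·((z_{α/2} + z_β) / d)².
z_{α/2} + z_β = 2.576 + 0.842 = 3.418.
n = 2 × (3.418 / 0.82)² = 2 × 4.168² = 2 × 17.37 = 34.7.
Round up to the next whole participant.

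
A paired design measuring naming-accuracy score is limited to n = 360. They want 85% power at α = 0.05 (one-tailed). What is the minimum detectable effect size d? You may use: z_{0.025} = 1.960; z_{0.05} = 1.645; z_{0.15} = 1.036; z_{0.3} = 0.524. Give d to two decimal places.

For a single sample (or paired design) of n = 360: d_min = (z_{α} + z_β)/√n.
z-sum = 1.645 + 1.036 = 2.681.
d_min = 2.681 / √360 = 2.681 / 18.974 = 0.141.

d_min ≈ 0.14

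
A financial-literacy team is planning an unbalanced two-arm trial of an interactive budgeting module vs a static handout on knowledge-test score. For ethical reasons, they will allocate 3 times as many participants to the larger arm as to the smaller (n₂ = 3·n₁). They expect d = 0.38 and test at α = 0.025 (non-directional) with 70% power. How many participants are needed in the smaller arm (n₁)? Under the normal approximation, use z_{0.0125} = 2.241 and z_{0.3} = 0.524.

With allocation ratio k = n₂/n₁ = 3, Var(x̄₁−x̄₂) = σ²(1/n₁ + 1/(k·n₁)) = σ²·(k+1)/(k·n₁).
So n₁ = (1 + 1/k)·((z_{α/2} + z_β)/d)² = 1.333 × (2.765/0.38)².
n₁ = 1.333 × 52.94 = 70.6.
Round up: n₁ = 71, giving n₂ = 3 × 71 = 213.

n₁ = 71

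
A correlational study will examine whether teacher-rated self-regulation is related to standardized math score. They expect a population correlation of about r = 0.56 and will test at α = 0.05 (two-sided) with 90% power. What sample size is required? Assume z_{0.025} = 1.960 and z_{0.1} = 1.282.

n = 30

Fisher's z: C = ½·ln((1+r)/(1−r)) = ½·ln(3.5455) = 0.6328.
n = ((z_{α/2} + z_β)/C)² + 3.
(1.960 + 1.282) / 0.6328 = 3.242 / 0.6328 = 5.123.
n = 5.123² + 3 = 26.25 + 3 = 29.2.
Round up.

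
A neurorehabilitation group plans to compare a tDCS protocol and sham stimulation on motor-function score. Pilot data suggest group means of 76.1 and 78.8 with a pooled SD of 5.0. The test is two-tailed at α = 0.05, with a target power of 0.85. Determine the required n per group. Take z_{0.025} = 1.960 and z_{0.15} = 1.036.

Cohen's d = |M₁ − M₂| / SD_pooled = |76.1 − 78.8| / 5.0 = 2.7 / 5.0 = 0.540.
For two independent groups with equal n: n = 2·((z_{α/2} + z_β) / d)².
z_{α/2} + z_β = 1.960 + 1.036 = 2.996.
n = 2 × (2.996 / 0.540)² = 2 × 5.548² = 2 × 30.78 = 61.6.
Round up to the next whole participant.

n = 62 per group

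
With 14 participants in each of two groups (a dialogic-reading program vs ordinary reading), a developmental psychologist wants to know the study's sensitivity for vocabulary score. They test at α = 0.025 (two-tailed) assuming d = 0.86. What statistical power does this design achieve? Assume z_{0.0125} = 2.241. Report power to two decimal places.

For two equal groups, power = Φ(d·√(n/2) − z_{α/2}).
d·√(n/2) = 0.86 × √(14/2) = 0.86 × 2.646 = 2.275.
z_β = 2.275 − 2.241 = 0.034.
Power = Φ(0.034) = 0.514.

power ≈ 0.51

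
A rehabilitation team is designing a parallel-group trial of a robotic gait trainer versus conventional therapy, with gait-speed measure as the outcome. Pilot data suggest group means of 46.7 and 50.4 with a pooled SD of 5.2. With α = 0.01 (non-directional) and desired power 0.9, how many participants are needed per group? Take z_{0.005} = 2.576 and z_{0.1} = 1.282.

Cohen's d = |M₁ − M₂| / SD_pooled = |46.7 − 50.4| / 5.2 = 3.7 / 5.2 = 0.712.
For two independent groups with equal n: n = 2·((z_{α/2} + z_β) / d)².
z_{α/2} + z_β = 2.576 + 1.282 = 3.858.
n = 2 × (3.858 / 0.712)² = 2 × 5.419² = 2 × 29.36 = 58.7.
Round up to the next whole participant.

n = 59 per group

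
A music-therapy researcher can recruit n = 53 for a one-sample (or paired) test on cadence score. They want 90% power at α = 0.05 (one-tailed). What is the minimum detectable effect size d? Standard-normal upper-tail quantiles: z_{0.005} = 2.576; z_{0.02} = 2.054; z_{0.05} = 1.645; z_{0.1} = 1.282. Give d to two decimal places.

For a single sample (or paired design) of n = 53: d_min = (z_{α} + z_β)/√n.
z-sum = 1.645 + 1.282 = 2.927.
d_min = 2.927 / √53 = 2.927 / 7.280 = 0.402.

d_min ≈ 0.40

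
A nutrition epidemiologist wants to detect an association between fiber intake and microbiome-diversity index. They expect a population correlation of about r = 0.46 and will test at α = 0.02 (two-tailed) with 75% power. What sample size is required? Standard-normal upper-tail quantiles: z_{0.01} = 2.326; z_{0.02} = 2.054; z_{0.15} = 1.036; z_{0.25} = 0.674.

Fisher's z: C = ½·ln((1+r)/(1−r)) = ½·ln(2.7037) = 0.4973.
n = ((z_{α/2} + z_β)/C)² + 3.
(2.326 + 0.674) / 0.4973 = 3.000 / 0.4973 = 6.033.
n = 6.033² + 3 = 36.39 + 3 = 39.4.
Round up.

n = 40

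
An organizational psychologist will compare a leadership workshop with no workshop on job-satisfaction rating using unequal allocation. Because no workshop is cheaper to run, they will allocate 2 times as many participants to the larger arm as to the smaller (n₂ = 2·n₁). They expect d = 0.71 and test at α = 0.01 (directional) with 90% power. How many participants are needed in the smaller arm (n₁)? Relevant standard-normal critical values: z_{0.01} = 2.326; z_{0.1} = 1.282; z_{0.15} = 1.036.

n₁ = 39

With allocation ratio k = n₂/n₁ = 2, Var(x̄₁−x̄₂) = σ²(1/n₁ + 1/(k·n₁)) = σ²·(k+1)/(k·n₁).
So n₁ = (1 + 1/k)·((z_{α} + z_β)/d)² = 1.500 × (3.608/0.71)².
n₁ = 1.500 × 25.82 = 38.7.
Round up: n₁ = 39, giving n₂ = 2 × 39 = 78.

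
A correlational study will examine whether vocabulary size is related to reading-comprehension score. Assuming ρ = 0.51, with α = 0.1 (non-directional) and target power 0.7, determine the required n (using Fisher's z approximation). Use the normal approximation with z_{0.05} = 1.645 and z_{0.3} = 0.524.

n = 18

Fisher's z: C = ½·ln((1+r)/(1−r)) = ½·ln(3.0816) = 0.5627.
n = ((z_{α/2} + z_β)/C)² + 3.
(1.645 + 0.524) / 0.5627 = 2.169 / 0.5627 = 3.855.
n = 3.855² + 3 = 14.86 + 3 = 17.9.
Round up.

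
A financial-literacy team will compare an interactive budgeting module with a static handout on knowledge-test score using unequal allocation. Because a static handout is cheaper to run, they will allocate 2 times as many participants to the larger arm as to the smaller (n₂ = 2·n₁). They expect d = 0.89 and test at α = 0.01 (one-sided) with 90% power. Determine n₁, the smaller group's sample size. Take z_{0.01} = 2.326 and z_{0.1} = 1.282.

With allocation ratio k = n₂/n₁ = 2, Var(x̄₁−x̄₂) = σ²(1/n₁ + 1/(k·n₁)) = σ²·(k+1)/(k·n₁).
So n₁ = (1 + 1/k)·((z_{α} + z_β)/d)² = 1.500 × (3.608/0.89)².
n₁ = 1.500 × 16.43 = 24.7.
Round up: n₁ = 25, giving n₂ = 2 × 25 = 50.

n₁ = 25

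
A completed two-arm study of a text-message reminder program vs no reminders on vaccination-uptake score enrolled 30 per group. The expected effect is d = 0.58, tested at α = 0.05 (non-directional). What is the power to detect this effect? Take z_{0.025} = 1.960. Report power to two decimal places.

power ≈ 0.61

For two equal groups, power = Φ(d·√(n/2) − z_{α/2}).
d·√(n/2) = 0.58 × √(30/2) = 0.58 × 3.873 = 2.246.
z_β = 2.246 − 1.960 = 0.286.
Power = Φ(0.286) = 0.613.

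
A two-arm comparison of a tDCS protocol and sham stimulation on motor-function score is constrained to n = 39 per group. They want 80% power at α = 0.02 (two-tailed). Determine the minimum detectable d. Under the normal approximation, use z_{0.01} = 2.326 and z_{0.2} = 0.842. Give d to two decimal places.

d_min ≈ 0.72

For two independent groups of n = 39 each: d_min = (z_{α/2} + z_β)·√(2/n).
z-sum = 2.326 + 0.842 = 3.168.
d_min = 3.168 × √(2/39) = 3.168 × 0.2265 = 0.717.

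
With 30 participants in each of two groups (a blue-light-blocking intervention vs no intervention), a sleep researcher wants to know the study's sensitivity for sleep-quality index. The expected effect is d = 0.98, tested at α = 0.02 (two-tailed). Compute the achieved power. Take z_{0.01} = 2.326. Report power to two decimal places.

power ≈ 0.93

For two equal groups, power = Φ(d·√(n/2) − z_{α/2}).
d·√(n/2) = 0.98 × √(30/2) = 0.98 × 3.873 = 3.796.
z_β = 3.796 − 2.326 = 1.470.
Power = Φ(1.470) = 0.929.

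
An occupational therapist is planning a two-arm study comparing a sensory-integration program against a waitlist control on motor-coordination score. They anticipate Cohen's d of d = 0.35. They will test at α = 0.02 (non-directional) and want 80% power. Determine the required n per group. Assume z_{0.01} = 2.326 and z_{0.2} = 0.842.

n = 164 per group

For two independent groups with equal n: n = 2·((z_{α/2} + z_β) / d)².
z_{α/2} + z_β = 2.326 + 0.842 = 3.168.
n = 2 × (3.168 / 0.35)² = 2 × 9.051² = 2 × 81.93 = 163.9.
Round up to the next whole participant.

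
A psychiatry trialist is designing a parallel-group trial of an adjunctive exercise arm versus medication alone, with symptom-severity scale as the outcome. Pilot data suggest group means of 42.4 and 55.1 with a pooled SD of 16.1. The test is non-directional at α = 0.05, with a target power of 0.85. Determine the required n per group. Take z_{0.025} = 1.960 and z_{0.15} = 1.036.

n = 29 per group

Cohen's d = |M₁ − M₂| / SD_pooled = |42.4 − 55.1| / 16.1 = 12.7 / 16.1 = 0.789.
For two independent groups with equal n: n = 2·((z_{α/2} + z_β) / d)².
z_{α/2} + z_β = 1.960 + 1.036 = 2.996.
n = 2 × (2.996 / 0.789)² = 2 × 3.797² = 2 × 14.42 = 28.8.
Round up to the next whole participant.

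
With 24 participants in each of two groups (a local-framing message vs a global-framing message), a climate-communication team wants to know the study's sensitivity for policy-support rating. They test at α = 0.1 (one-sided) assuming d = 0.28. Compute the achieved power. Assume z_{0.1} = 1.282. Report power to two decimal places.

For two equal groups, power = Φ(d·√(n/2) − z_{α}).
d·√(n/2) = 0.28 × √(24/2) = 0.28 × 3.464 = 0.970.
z_β = 0.970 − 1.282 = -0.312.
Power = Φ(-0.312) = 0.378.

power ≈ 0.38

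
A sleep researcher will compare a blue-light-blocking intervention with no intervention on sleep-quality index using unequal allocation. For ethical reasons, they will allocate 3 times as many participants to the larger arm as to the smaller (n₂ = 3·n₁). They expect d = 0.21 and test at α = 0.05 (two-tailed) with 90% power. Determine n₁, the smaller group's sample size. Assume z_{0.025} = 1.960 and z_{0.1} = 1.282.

n₁ = 318

With allocation ratio k = n₂/n₁ = 3, Var(x̄₁−x̄₂) = σ²(1/n₁ + 1/(k·n₁)) = σ²·(k+1)/(k·n₁).
So n₁ = (1 + 1/k)·((z_{α/2} + z_β)/d)² = 1.333 × (3.242/0.21)².
n₁ = 1.333 × 238.33 = 317.8.
Round up: n₁ = 318, giving n₂ = 3 × 318 = 954.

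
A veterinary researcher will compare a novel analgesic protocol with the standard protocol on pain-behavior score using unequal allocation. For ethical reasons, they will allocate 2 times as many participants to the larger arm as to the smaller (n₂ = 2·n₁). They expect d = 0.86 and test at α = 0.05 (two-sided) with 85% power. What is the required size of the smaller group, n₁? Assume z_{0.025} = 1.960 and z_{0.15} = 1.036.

With allocation ratio k = n₂/n₁ = 2, Var(x̄₁−x̄₂) = σ²(1/n₁ + 1/(k·n₁)) = σ²·(k+1)/(k·n₁).
So n₁ = (1 + 1/k)·((z_{α/2} + z_β)/d)² = 1.500 × (2.996/0.86)².
n₁ = 1.500 × 12.14 = 18.2.
Round up: n₁ = 19, giving n₂ = 2 × 19 = 38.

n₁ = 19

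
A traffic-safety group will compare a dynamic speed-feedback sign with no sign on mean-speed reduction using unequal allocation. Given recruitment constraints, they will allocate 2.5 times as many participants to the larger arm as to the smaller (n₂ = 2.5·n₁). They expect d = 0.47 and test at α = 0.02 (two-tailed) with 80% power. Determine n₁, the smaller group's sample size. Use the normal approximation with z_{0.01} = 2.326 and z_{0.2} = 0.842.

n₁ = 64

With allocation ratio k = n₂/n₁ = 2.5, Var(x̄₁−x̄₂) = σ²(1/n₁ + 1/(k·n₁)) = σ²·(k+1)/(k·n₁).
So n₁ = (1 + 1/k)·((z_{α/2} + z_β)/d)² = 1.400 × (3.168/0.47)².
n₁ = 1.400 × 45.43 = 63.6.
Round up: n₁ = 64, giving n₂ = 2.5 × 64 = 160.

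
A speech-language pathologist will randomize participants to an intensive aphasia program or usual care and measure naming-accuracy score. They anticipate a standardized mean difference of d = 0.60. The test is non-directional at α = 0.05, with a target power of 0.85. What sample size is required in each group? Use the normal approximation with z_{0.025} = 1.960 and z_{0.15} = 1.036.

n = 50 per group

For two independent groups with equal n: n = 2·((z_{α/2} + z_β) / d)².
z_{α/2} + z_β = 1.960 + 1.036 = 2.996.
n = 2 × (2.996 / 0.60)² = 2 × 4.993² = 2 × 24.93 = 49.9.
Round up to the next whole participant.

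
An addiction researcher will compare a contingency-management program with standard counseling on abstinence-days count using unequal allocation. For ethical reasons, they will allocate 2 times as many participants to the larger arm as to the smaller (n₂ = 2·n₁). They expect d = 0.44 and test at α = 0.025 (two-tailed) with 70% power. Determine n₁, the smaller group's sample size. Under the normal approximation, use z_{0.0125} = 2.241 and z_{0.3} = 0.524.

With allocation ratio k = n₂/n₁ = 2, Var(x̄₁−x̄₂) = σ²(1/n₁ + 1/(k·n₁)) = σ²·(k+1)/(k·n₁).
So n₁ = (1 + 1/k)·((z_{α/2} + z_β)/d)² = 1.500 × (2.765/0.44)².
n₁ = 1.500 × 39.49 = 59.2.
Round up: n₁ = 60, giving n₂ = 2 × 60 = 120.

n₁ = 60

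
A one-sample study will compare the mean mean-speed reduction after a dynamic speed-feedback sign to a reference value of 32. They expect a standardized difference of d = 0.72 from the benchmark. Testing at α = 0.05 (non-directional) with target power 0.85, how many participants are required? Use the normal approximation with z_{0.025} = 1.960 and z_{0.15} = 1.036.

n = 18

For a one-sample test: n = ((z_{α/2} + z_β) / d)².
z_{α/2} + z_β = 1.960 + 1.036 = 2.996.
n = (2.996 / 0.72)² = 4.161² = 17.31.
Round up.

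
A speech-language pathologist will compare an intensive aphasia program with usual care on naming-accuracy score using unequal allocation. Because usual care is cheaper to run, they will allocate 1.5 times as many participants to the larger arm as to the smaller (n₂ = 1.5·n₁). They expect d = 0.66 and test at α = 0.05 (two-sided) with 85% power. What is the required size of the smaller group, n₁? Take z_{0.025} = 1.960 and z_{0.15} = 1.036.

With allocation ratio k = n₂/n₁ = 1.5, Var(x̄₁−x̄₂) = σ²(1/n₁ + 1/(k·n₁)) = σ²·(k+1)/(k·n₁).
So n₁ = (1 + 1/k)·((z_{α/2} + z_β)/d)² = 1.667 × (2.996/0.66)².
n₁ = 1.667 × 20.61 = 34.3.
Round up: n₁ = 35, giving n₂ = ⌈1.5 × 35⌉ = ⌈52.5⌉ = 53.

n₁ = 35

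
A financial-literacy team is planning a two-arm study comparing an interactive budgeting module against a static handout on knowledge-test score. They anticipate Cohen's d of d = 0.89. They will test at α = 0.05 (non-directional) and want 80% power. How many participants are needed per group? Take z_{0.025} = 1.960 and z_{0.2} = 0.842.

n = 20 per group

For two independent groups with equal n: n = 2·((z_{α/2} + z_β) / d)².
z_{α/2} + z_β = 1.960 + 0.842 = 2.802.
n = 2 × (2.802 / 0.89)² = 2 × 3.148² = 2 × 9.91 = 19.8.
Round up to the next whole participant.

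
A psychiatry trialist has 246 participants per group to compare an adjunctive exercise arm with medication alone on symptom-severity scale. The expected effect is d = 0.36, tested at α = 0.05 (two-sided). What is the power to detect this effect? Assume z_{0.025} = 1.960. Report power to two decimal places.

For two equal groups, power = Φ(d·√(n/2) − z_{α/2}).
d·√(n/2) = 0.36 × √(246/2) = 0.36 × 11.091 = 3.993.
z_β = 3.993 − 1.960 = 2.033.
Power = Φ(2.033) = 0.979.

power ≈ 0.98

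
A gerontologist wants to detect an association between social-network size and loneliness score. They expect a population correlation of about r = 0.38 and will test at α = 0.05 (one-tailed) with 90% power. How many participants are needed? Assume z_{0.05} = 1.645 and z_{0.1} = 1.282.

n = 57

Fisher's z: C = ½·ln((1+r)/(1−r)) = ½·ln(2.2258) = 0.4001.
n = ((z_{α} + z_β)/C)² + 3.
(1.645 + 1.282) / 0.4001 = 2.927 / 0.4001 = 7.316.
n = 7.316² + 3 = 53.52 + 3 = 56.5.
Round up.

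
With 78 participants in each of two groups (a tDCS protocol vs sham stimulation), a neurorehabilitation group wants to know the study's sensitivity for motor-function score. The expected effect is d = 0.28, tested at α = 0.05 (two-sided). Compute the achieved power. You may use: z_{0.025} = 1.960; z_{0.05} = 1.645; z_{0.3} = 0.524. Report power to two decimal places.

For two equal groups, power = Φ(d·√(n/2) − z_{α/2}).
d·√(n/2) = 0.28 × √(78/2) = 0.28 × 6.245 = 1.749.
z_β = 1.749 − 1.960 = -0.211.
Power = Φ(-0.211) = 0.416.

power ≈ 0.42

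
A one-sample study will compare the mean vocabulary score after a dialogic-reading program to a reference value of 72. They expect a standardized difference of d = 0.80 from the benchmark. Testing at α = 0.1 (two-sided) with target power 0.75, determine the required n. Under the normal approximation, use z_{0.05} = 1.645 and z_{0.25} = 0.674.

n = 9

For a one-sample test: n = ((z_{α/2} + z_β) / d)².
z_{α/2} + z_β = 1.645 + 0.674 = 2.319.
n = (2.319 / 0.80)² = 2.899² = 8.40.
Round up.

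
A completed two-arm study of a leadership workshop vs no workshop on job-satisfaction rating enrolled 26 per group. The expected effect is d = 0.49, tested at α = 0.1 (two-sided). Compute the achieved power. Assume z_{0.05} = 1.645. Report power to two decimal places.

power ≈ 0.55

For two equal groups, power = Φ(d·√(n/2) − z_{α/2}).
d·√(n/2) = 0.49 × √(26/2) = 0.49 × 3.606 = 1.767.
z_β = 1.767 − 1.645 = 0.122.
Power = Φ(0.122) = 0.548.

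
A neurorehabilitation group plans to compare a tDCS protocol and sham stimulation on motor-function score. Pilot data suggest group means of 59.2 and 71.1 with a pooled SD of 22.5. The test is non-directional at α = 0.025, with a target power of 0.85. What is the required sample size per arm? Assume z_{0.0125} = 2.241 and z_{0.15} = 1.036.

Cohen's d = |M₁ − M₂| / SD_pooled = |59.2 − 71.1| / 22.5 = 11.9 / 22.5 = 0.529.
For two independent groups with equal n: n = 2·((z_{α/2} + z_β) / d)².
z_{α/2} + z_β = 2.241 + 1.036 = 3.277.
n = 2 × (3.277 / 0.529)² = 2 × 6.195² = 2 × 38.37 = 76.7.
Round up to the next whole participant.

n = 77 per group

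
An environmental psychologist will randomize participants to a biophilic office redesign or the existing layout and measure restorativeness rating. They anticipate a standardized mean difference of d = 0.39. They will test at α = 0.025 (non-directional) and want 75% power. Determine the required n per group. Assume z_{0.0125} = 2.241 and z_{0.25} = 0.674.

n = 112 per group

For two independent groups with equal n: n = 2·((z_{α/2} + z_β) / d)².
z_{α/2} + z_β = 2.241 + 0.674 = 2.915.
n = 2 × (2.915 / 0.39)² = 2 × 7.474² = 2 × 55.87 = 111.7.
Round up to the next whole participant.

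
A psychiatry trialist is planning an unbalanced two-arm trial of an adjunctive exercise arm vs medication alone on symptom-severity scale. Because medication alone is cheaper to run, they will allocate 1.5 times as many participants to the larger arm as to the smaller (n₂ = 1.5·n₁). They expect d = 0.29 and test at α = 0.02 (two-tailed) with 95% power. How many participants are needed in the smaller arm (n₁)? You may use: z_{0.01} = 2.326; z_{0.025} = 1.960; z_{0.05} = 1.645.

n₁ = 313

With allocation ratio k = n₂/n₁ = 1.5, Var(x̄₁−x̄₂) = σ²(1/n₁ + 1/(k·n₁)) = σ²·(k+1)/(k·n₁).
So n₁ = (1 + 1/k)·((z_{α/2} + z_β)/d)² = 1.667 × (3.971/0.29)².
n₁ = 1.667 × 187.50 = 312.5.
Round up: n₁ = 313, giving n₂ = ⌈1.5 × 313⌉ = ⌈469.5⌉ = 470.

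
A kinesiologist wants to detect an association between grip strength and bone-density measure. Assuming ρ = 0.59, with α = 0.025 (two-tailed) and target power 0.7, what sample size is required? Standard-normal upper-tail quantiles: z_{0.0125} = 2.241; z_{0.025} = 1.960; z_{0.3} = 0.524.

Fisher's z: C = ½·ln((1+r)/(1−r)) = ½·ln(3.8780) = 0.6777.
n = ((z_{α/2} + z_β)/C)² + 3.
(2.241 + 0.524) / 0.6777 = 2.765 / 0.6777 = 4.080.
n = 4.080² + 3 = 16.65 + 3 = 19.6.
Round up.

n = 20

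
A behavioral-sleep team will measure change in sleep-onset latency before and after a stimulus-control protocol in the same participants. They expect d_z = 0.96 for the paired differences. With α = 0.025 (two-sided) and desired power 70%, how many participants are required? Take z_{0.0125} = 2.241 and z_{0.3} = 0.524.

n = 9 pairs

For a paired (one-sample on differences) test: n = ((z_{α/2} + z_β) / d)².
z_{α/2} + z_β = 2.241 + 0.524 = 2.765.
n = (2.765 / 0.96)² = 2.880² = 8.30.
Round up.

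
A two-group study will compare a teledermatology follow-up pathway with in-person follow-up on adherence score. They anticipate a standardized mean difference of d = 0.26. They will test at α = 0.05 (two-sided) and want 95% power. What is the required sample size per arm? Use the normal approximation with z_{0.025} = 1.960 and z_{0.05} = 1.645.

n = 385 per group

For two independent groups with equal n: n = 2·((z_{α/2} + z_β) / d)².
z_{α/2} + z_β = 1.960 + 1.645 = 3.605.
n = 2 × (3.605 / 0.26)² = 2 × 13.865² = 2 × 192.25 = 384.5.
Round up to the next whole participant.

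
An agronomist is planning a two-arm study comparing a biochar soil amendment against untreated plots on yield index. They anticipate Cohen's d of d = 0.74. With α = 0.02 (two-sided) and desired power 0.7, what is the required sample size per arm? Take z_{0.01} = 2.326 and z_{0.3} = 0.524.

n = 30 per group

For two independent groups with equal n: n = 2·((z_{α/2} + z_β) / d)².
z_{α/2} + z_β = 2.326 + 0.524 = 2.850.
n = 2 × (2.850 / 0.74)² = 2 × 3.851² = 2 × 14.83 = 29.7.
Round up to the next whole participant.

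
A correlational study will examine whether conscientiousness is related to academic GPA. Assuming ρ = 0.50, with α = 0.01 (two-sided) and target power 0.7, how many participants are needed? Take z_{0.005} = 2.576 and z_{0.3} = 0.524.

Fisher's z: C = ½·ln((1+r)/(1−r)) = ½·ln(3.0000) = 0.5493.
n = ((z_{α/2} + z_β)/C)² + 3.
(2.576 + 0.524) / 0.5493 = 3.100 / 0.5493 = 5.644.
n = 5.644² + 3 = 31.85 + 3 = 34.8.
Round up.

n = 35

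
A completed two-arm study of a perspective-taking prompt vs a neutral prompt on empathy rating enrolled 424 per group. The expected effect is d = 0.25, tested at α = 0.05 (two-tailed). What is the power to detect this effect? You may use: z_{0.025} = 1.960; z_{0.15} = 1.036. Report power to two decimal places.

power ≈ 0.95

For two equal groups, power = Φ(d·√(n/2) − z_{α/2}).
d·√(n/2) = 0.25 × √(424/2) = 0.25 × 14.560 = 3.640.
z_β = 3.640 − 1.960 = 1.680.
Power = Φ(1.680) = 0.954.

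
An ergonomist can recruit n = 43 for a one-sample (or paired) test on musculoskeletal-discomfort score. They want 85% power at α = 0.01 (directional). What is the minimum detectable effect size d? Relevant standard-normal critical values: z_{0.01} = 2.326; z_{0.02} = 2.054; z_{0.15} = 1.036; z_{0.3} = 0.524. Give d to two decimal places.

For a single sample (or paired design) of n = 43: d_min = (z_{α} + z_β)/√n.
z-sum = 2.326 + 1.036 = 3.362.
d_min = 3.362 / √43 = 3.362 / 6.557 = 0.513.

d_min ≈ 0.51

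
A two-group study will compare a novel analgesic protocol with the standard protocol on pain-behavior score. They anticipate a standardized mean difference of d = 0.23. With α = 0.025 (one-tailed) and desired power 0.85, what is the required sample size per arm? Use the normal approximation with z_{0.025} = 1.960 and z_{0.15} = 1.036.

For two independent groups with equal n: n = 2·((z_{α} + z_β) / d)².
z_{α} + z_β = 1.960 + 1.036 = 2.996.
n = 2 × (2.996 / 0.23)² = 2 × 13.026² = 2 × 169.68 = 339.4.
Round up to the next whole participant.

n = 340 per group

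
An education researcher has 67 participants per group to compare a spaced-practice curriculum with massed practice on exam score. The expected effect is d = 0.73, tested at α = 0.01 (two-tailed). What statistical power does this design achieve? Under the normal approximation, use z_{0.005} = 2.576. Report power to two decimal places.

power ≈ 0.95

For two equal groups, power = Φ(d·√(n/2) − z_{α/2}).
d·√(n/2) = 0.73 × √(67/2) = 0.73 × 5.788 = 4.225.
z_β = 4.225 − 2.576 = 1.649.
Power = Φ(1.649) = 0.950.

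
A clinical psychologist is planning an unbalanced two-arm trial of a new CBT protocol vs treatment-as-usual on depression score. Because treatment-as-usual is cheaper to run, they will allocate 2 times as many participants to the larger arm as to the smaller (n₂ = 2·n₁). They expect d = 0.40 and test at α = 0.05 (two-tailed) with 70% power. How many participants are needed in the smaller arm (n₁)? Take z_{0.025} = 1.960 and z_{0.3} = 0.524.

n₁ = 58

With allocation ratio k = n₂/n₁ = 2, Var(x̄₁−x̄₂) = σ²(1/n₁ + 1/(k·n₁)) = σ²·(k+1)/(k·n₁).
So n₁ = (1 + 1/k)·((z_{α/2} + z_β)/d)² = 1.500 × (2.484/0.40)².
n₁ = 1.500 × 38.56 = 57.8.
Round up: n₁ = 58, giving n₂ = 2 × 58 = 116.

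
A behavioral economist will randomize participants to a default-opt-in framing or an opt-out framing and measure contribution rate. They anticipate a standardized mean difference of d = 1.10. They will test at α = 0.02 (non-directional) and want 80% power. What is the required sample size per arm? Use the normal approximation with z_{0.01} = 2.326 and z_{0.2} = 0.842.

n = 17 per group

For two independent groups with equal n: n = 2·((z_{α/2} + z_β) / d)².
z_{α/2} + z_β = 2.326 + 0.842 = 3.168.
n = 2 × (3.168 / 1.10)² = 2 × 2.880² = 2 × 8.29 = 16.6.
Round up to the next whole participant.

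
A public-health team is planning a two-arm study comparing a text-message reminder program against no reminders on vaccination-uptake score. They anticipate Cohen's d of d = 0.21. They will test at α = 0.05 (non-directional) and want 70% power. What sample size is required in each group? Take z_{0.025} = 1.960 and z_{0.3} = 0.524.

For two independent groups with equal n: n = 2·((z_{α/2} + z_β) / d)².
z_{α/2} + z_β = 1.960 + 0.524 = 2.484.
n = 2 × (2.484 / 0.21)² = 2 × 11.829² = 2 × 139.92 = 279.8.
Round up to the next whole participant.

n = 280 per group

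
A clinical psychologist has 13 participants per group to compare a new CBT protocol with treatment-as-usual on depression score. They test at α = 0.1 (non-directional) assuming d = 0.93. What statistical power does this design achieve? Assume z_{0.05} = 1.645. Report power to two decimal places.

For two equal groups, power = Φ(d·√(n/2) − z_{α/2}).
d·√(n/2) = 0.93 × √(13/2) = 0.93 × 2.550 = 2.371.
z_β = 2.371 − 1.645 = 0.726.
Power = Φ(0.726) = 0.766.

power ≈ 0.77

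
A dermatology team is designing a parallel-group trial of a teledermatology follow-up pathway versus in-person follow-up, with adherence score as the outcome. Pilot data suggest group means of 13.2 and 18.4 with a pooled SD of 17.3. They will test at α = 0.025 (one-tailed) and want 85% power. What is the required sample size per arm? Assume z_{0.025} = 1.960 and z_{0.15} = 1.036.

Cohen's d = |M₁ − M₂| / SD_pooled = |13.2 − 18.4| / 17.3 = 5.2 / 17.3 = 0.301.
For two independent groups with equal n: n = 2·((z_{α} + z_β) / d)².
z_{α} + z_β = 1.960 + 1.036 = 2.996.
n = 2 × (2.996 / 0.301)² = 2 × 9.953² = 2 × 99.07 = 198.1.
Round up to the next whole participant.

n = 199 per group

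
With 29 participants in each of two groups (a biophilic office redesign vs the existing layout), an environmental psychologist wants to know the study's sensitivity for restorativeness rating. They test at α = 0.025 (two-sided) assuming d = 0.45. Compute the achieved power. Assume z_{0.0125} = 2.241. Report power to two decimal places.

power ≈ 0.30

For two equal groups, power = Φ(d·√(n/2) − z_{α/2}).
d·√(n/2) = 0.45 × √(29/2) = 0.45 × 3.808 = 1.714.
z_β = 1.714 − 2.241 = -0.527.
Power = Φ(-0.527) = 0.299.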